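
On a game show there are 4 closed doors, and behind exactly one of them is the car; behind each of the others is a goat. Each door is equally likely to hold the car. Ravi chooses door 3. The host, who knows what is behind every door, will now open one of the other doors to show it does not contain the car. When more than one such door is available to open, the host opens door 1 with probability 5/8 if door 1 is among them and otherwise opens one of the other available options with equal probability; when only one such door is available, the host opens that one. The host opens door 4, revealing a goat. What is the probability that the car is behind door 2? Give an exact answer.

Apply Bayes' rule, conditioning on where the car actually is.
If it is behind door 1 (prior 1/4): door 1 holds the prize so is unavailable; the host chooses uniformly among the 2 others, probability 1/2; weight (1/4)·(1/2) = 1/8.
If it is behind door 2 (prior 1/4): door 1 is available but not opened, probability 3/8; weight (1/4)·(3/8) = 3/32.
If it is behind door 3 (prior 1/4): door 1 is available but not opened; door 4 gets probability (1 − 5/8)/2 = 3/16; weight (1/4)·(3/16) = 3/64.
If it is behind door 4 (prior 1/4): the host opened door 4, so this case is ruled out; weight (1/4)·0 = 0.
The weights sum to 17/64.
So P(the car behind door 2 | the host opened door 4) = (3/32) / (17/64) = 6/17.

6/17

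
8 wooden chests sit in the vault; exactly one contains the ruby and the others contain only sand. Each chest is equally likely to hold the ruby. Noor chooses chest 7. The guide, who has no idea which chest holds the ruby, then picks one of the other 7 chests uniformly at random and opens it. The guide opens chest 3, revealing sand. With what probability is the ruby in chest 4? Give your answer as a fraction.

1/7

Because the guide chose which chest to open without knowing where the ruby is, the choice is independent of the prize location. Learning that chest 3 does not hold the ruby simply rules out that one location and leaves the remaining 7 chests still equally likely by symmetry.
So P(the ruby in chest 4) = 1/7.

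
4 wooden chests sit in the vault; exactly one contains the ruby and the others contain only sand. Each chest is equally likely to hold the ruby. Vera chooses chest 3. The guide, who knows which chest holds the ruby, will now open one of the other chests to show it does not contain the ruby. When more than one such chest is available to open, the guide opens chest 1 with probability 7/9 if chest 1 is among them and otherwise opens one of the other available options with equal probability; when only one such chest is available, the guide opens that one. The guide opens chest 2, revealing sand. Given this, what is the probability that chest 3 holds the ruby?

Condition on the true location of the ruby.
If it is in chest 1 (prior 1/4): chest 1 holds the prize so is unavailable; the guide chooses uniformly among the 2 others, probability 1/2; weight (1/4)·(1/2) = 1/8.
If it is in chest 2 (prior 1/4): the guide opened chest 2, so this case is ruled out; weight (1/4)·0 = 0.
If it is in chest 3 (prior 1/4): chest 1 is available but not opened; chest 2 gets probability (1 − 7/9)/2 = 1/9; weight (1/4)·(1/9) = 1/36.
If it is in chest 4 (prior 1/4): chest 1 is available but not opened, probability 2/9; weight (1/4)·(2/9) = 1/18.
The weights sum to 5/24.
So P(the ruby in chest 3 | the guide opened chest 2) = (1/36) / (5/24) = 2/15.

2/15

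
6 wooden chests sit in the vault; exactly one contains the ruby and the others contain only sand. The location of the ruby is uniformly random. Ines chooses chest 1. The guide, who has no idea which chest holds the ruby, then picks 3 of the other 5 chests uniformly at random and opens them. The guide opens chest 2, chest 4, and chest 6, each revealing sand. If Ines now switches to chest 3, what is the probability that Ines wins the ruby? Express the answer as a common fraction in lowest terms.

Consider each possible location of the ruby in turn.
If it is in any of chests 1, 3, and 5 (prior 1/6 each): the guide picks exactly this set with probability 1/10 regardless, and none is the prize; weight (1/6)·(1/10) = 1/60 each.
If it is in any of chests 2, 4, and 6 (prior 1/6 each): that chest was opened and seen not to hold the prize — ruled out; weight (1/6)·0 = 0 each.
The weights sum to 1/20.
So P(the ruby in chest 3 | the guide opened chest 2, chest 4, and chest 6) = (1/60) / (1/20) = 1/3.

1/3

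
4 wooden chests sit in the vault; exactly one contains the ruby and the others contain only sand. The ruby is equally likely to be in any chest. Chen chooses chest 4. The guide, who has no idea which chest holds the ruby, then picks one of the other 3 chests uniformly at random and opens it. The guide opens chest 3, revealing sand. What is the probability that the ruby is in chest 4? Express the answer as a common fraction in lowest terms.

Consider each possible location of the ruby in turn.
If it is in any of chests 1, 2, and 4 (prior 1/4 each): the guide picks chest 3 with probability 1/3 regardless, and it is not the prize; weight (1/4)·(1/3) = 1/12 each.
If it is in chest 3 (prior 1/4): the guide opened chest 3, so this case is ruled out; weight (1/4)·0 = 0.
The weights sum to 1/4.
So P(the ruby in chest 4 | the guide opened chest 3) = (1/12) / (1/4) = 1/3.

1/3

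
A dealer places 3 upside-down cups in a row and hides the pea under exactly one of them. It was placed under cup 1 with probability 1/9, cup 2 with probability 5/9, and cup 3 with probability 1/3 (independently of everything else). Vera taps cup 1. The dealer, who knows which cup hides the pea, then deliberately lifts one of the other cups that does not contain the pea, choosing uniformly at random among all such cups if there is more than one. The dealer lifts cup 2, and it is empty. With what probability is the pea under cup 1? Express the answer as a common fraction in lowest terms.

Consider each possible location of the pea in turn.
If it is under cup 1 (prior 1/9): the dealer has 2 equally likely choices, so probability 1/2; weight (1/9)·(1/2) = 1/18.
If it is under cup 2 (prior 5/9): the dealer opened cup 2, so this case is ruled out; weight (5/9)·0 = 0.
If it is under cup 3 (prior 1/3): the dealer has no choice, probability 1; weight (1/3)·1 = 1/3.
The weights sum to 7/18.
So P(the pea under cup 1 | the dealer opened cup 2) = (1/18) / (7/18) = 1/7.

1/7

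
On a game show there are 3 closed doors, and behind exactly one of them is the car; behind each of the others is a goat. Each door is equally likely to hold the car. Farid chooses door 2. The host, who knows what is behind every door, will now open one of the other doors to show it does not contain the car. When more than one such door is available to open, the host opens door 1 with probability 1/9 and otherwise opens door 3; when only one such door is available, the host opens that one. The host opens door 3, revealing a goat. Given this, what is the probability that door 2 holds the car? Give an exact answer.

8/17

Condition on the true location of the car.
If it is behind door 1 (prior 1/3): only door 3 is available, probability 1; weight (1/3)·1 = 1/3.
If it is behind door 2 (prior 1/3): door 1 is available but not opened, probability 8/9; weight (1/3)·(8/9) = 8/27.
If it is behind door 3 (prior 1/3): the host opened door 3, so this case is ruled out; weight (1/3)·0 = 0.
The weights sum to 17/27.
So P(the car behind door 2 | the host opened door 3) = (8/27) / (17/27) = 8/17.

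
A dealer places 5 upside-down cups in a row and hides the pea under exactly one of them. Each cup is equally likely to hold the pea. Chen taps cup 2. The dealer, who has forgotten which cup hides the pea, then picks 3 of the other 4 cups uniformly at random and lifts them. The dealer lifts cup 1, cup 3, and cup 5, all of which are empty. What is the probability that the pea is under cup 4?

1/2

Consider each possible location of the pea in turn.
If it is under any of cups 1, 3, and 5 (prior 1/5 each): that cup was opened and seen not to hold the prize — ruled out; weight (1/5)·0 = 0 each.
If it is under either of cups 2 and 4 (prior 1/5 each): the dealer picks exactly this set with probability 1/4 regardless, and none is the prize; weight (1/5)·(1/4) = 1/20 each.
The weights sum to 1/10.
So P(the pea under cup 4 | the dealer opened cup 1, cup 3, and cup 5) = (1/20) / (1/10) = 1/2.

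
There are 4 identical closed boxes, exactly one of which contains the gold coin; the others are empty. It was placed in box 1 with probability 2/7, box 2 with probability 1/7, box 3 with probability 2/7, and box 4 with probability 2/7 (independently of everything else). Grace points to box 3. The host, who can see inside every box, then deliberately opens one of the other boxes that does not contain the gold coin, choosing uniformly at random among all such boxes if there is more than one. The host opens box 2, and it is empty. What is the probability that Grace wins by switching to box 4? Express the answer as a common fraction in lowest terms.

Condition on the true location of the gold coin.
If it is in either of boxes 1 and 4 (prior 2/7 each): the host has 2 equally likely choices, so probability 1/2; weight (2/7)·(1/2) = 1/7 each.
If it is in box 2 (prior 1/7): the host opened box 2, so this case is ruled out; weight (1/7)·0 = 0.
If it is in box 3 (prior 2/7): the host has 3 equally likely choices, so probability 1/3; weight (2/7)·(1/3) = 2/21.
The weights sum to 8/21.
So P(the gold coin in box 4 | the host opened box 2) = (1/7) / (8/21) = 3/8.

3/8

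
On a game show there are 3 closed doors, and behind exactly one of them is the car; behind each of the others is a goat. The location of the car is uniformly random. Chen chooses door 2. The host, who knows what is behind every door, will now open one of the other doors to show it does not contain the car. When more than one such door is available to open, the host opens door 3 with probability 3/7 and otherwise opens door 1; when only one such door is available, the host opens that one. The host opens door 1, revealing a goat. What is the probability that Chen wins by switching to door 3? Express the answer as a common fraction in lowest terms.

7/11

Condition on the true location of the car.
If it is behind door 1 (prior 1/3): the host opened door 1, so this case is ruled out; weight (1/3)·0 = 0.
If it is behind door 2 (prior 1/3): door 3 is available but not opened, probability 4/7; weight (1/3)·(4/7) = 4/21.
If it is behind door 3 (prior 1/3): only door 1 is available, probability 1; weight (1/3)·1 = 1/3.
The weights sum to 11/21.
So P(the car behind door 3 | the host opened door 1) = (1/3) / (11/21) = 7/11.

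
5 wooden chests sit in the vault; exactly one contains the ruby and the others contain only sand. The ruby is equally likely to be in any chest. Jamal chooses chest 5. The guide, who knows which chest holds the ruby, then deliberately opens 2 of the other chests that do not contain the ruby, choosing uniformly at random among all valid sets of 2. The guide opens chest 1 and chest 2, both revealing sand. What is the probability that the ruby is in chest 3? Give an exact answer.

2/5

Consider each possible location of the ruby in turn.
If it is in either of chests 1 and 2 (prior 1/5 each): that chest was opened and seen not to hold the prize — ruled out; weight (1/5)·0 = 0 each.
If it is in either of chests 3 and 4 (prior 1/5 each): the guide has 3 equally likely choices, so probability 1/3; weight (1/5)·(1/3) = 1/15 each.
If it is in chest 5 (prior 1/5): the guide has 6 equally likely choices, so probability 1/6; weight (1/5)·(1/6) = 1/30.
The weights sum to 1/6.
So P(the ruby in chest 3 | the guide opened chest 1 and chest 2) = (1/15) / (1/6) = 2/5.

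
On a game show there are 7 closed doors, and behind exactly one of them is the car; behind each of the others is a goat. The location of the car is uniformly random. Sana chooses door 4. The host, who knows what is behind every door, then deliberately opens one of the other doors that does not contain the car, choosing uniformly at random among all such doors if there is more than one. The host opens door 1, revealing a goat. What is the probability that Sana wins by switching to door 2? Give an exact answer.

Condition on the true location of the car.
If it is behind door 1 (prior 1/7): the host opened door 1, so this case is ruled out; weight (1/7)·0 = 0.
If it is behind any of doors 2, 3, 5, 6, and 7 (prior 1/7 each): the host has 5 equally likely choices, so probability 1/5; weight (1/7)·(1/5) = 1/35 each.
If it is behind door 4 (prior 1/7): the host has 6 equally likely choices, so probability 1/6; weight (1/7)·(1/6) = 1/42.
The weights sum to 1/6.
So P(the car behind door 2 | the host opened door 1) = (1/35) / (1/6) = 6/35.

6/35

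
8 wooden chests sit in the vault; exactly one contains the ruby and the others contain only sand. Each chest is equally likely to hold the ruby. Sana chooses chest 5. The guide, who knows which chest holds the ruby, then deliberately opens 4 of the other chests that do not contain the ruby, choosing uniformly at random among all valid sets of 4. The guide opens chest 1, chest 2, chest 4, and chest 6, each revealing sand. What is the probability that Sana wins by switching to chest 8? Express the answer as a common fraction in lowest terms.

Apply Bayes' rule, conditioning on where the ruby actually is.
If it is in any of chests 1, 2, 4, and 6 (prior 1/8 each): that chest was opened and seen not to hold the prize — ruled out; weight (1/8)·0 = 0 each.
If it is in any of chests 3, 7, and 8 (prior 1/8 each): the guide has 15 equally likely choices, so probability 1/15; weight (1/8)·(1/15) = 1/120 each.
If it is in chest 5 (prior 1/8): the guide has 35 equally likely choices, so probability 1/35; weight (1/8)·(1/35) = 1/280.
The weights sum to 1/35.
So P(the ruby in chest 8 | the guide opened chest 1, chest 2, chest 4, and chest 6) = (1/120) / (1/35) = 7/24.

7/24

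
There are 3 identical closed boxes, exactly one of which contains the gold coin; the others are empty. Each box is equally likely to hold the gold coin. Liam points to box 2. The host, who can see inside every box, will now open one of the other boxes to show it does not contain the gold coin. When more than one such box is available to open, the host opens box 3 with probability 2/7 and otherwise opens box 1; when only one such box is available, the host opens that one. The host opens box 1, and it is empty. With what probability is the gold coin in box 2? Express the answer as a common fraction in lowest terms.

Apply Bayes' rule, conditioning on where the gold coin actually is.
If it is in box 1 (prior 1/3): the host opened box 1, so this case is ruled out; weight (1/3)·0 = 0.
If it is in box 2 (prior 1/3): box 3 is available but not opened, probability 5/7; weight (1/3)·(5/7) = 5/21.
If it is in box 3 (prior 1/3): only box 1 is available, probability 1; weight (1/3)·1 = 1/3.
The weights sum to 4/7.
So P(the gold coin in box 2 | the host opened box 1) = (5/21) / (4/7) = 5/12.

5/12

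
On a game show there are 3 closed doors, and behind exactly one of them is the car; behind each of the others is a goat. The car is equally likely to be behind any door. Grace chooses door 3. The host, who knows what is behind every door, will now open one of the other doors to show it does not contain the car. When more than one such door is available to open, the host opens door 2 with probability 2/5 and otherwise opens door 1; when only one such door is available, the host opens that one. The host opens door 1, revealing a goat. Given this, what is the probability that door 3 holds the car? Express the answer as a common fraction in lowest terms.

Condition on the true location of the car.
If it is behind door 1 (prior 1/3): the host opened door 1, so this case is ruled out; weight (1/3)·0 = 0.
If it is behind door 2 (prior 1/3): only door 1 is available, probability 1; weight (1/3)·1 = 1/3.
If it is behind door 3 (prior 1/3): door 2 is available but not opened, probability 3/5; weight (1/3)·(3/5) = 1/5.
The weights sum to 8/15.
So P(the car behind door 3 | the host opened door 1) = (1/5) / (8/15) = 3/8.

3/8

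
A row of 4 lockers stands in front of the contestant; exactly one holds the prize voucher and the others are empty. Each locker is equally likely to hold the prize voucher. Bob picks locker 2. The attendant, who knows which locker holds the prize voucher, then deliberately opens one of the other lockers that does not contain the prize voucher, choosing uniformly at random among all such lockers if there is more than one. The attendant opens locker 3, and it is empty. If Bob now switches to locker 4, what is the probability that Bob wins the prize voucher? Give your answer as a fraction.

Condition on the true location of the prize voucher.
If it is in either of lockers 1 and 4 (prior 1/4 each): the attendant has 2 equally likely choices, so probability 1/2; weight (1/4)·(1/2) = 1/8 each.
If it is in locker 2 (prior 1/4): the attendant has 3 equally likely choices, so probability 1/3; weight (1/4)·(1/3) = 1/12.
If it is in locker 3 (prior 1/4): the attendant opened locker 3, so this case is ruled out; weight (1/4)·0 = 0.
The weights sum to 1/3.
So P(the prize voucher in locker 4 | the attendant opened locker 3) = (1/8) / (1/3) = 3/8.

3/8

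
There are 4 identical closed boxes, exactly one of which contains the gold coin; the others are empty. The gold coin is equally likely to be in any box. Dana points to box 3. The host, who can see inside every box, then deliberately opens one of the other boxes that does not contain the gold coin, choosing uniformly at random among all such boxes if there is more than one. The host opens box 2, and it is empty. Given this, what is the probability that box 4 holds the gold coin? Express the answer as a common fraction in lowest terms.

Apply Bayes' rule, conditioning on where the gold coin actually is.
If it is in either of boxes 1 and 4 (prior 1/4 each): the host has 2 equally likely choices, so probability 1/2; weight (1/4)·(1/2) = 1/8 each.
If it is in box 2 (prior 1/4): the host opened box 2, so this case is ruled out; weight (1/4)·0 = 0.
If it is in box 3 (prior 1/4): the host has 3 equally likely choices, so probability 1/3; weight (1/4)·(1/3) = 1/12.
The weights sum to 1/3.
So P(the gold coin in box 4 | the host opened box 2) = (1/8) / (1/3) = 3/8.

3/8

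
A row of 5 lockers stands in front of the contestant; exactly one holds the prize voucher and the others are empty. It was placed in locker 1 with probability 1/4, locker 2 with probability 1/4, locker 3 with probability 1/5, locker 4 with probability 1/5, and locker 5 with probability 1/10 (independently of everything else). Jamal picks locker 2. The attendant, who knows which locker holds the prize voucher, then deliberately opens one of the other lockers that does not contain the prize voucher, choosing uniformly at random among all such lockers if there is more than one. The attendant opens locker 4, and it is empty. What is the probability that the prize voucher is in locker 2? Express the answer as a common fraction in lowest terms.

Apply Bayes' rule, conditioning on where the prize voucher actually is.
If it is in locker 1 (prior 1/4): the attendant has 3 equally likely choices, so probability 1/3; weight (1/4)·(1/3) = 1/12.
If it is in locker 2 (prior 1/4): the attendant has 4 equally likely choices, so probability 1/4; weight (1/4)·(1/4) = 1/16.
If it is in locker 3 (prior 1/5): the attendant has 3 equally likely choices, so probability 1/3; weight (1/5)·(1/3) = 1/15.
If it is in locker 4 (prior 1/5): the attendant opened locker 4, so this case is ruled out; weight (1/5)·0 = 0.
If it is in locker 5 (prior 1/10): the attendant has 3 equally likely choices, so probability 1/3; weight (1/10)·(1/3) = 1/30.
The weights sum to 59/240.
So P(the prize voucher in locker 2 | the attendant opened locker 4) = (1/16) / (59/240) = 15/59.

15/59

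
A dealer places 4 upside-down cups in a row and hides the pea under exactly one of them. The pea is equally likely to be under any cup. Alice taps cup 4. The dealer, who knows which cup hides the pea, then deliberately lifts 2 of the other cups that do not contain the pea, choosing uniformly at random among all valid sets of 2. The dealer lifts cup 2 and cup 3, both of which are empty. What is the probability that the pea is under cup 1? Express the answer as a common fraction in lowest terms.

3/4

Consider each possible location of the pea in turn.
If it is under cup 1 (prior 1/4): the dealer has no choice, probability 1; weight (1/4)·1 = 1/4.
If it is under either of cups 2 and 3 (prior 1/4 each): that cup was opened and seen not to hold the prize — ruled out; weight (1/4)·0 = 0 each.
If it is under cup 4 (prior 1/4): the dealer has 3 equally likely choices, so probability 1/3; weight (1/4)·(1/3) = 1/12.
The weights sum to 1/3.
So P(the pea under cup 1 | the dealer opened cup 2 and cup 3) = (1/4) / (1/3) = 3/4.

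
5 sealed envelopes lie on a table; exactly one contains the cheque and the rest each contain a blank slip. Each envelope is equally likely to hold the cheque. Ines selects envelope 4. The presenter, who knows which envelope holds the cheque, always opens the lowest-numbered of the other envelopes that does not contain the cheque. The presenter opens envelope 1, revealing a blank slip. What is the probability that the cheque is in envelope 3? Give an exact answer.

1/4

Apply Bayes' rule, conditioning on where the cheque actually is.
If it is in envelope 1 (prior 1/5): the presenter opened envelope 1, so this case is ruled out; weight (1/5)·0 = 0.
If it is in any of envelopes 2, 3, 4, and 5 (prior 1/5 each): envelope 1 is the lowest-numbered option available, probability 1; weight (1/5)·1 = 1/5 each.
The weights sum to 4/5.
So P(the cheque in envelope 3 | the presenter opened envelope 1) = (1/5) / (4/5) = 1/4.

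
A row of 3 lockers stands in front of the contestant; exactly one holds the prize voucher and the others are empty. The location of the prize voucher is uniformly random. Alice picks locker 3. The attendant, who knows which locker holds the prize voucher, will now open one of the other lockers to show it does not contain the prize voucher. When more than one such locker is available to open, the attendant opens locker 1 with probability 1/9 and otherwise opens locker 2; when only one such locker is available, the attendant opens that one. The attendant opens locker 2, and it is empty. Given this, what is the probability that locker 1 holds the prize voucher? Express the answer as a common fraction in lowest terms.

Apply Bayes' rule, conditioning on where the prize voucher actually is.
If it is in locker 1 (prior 1/3): only locker 2 is available, probability 1; weight (1/3)·1 = 1/3.
If it is in locker 2 (prior 1/3): the attendant opened locker 2, so this case is ruled out; weight (1/3)·0 = 0.
If it is in locker 3 (prior 1/3): locker 1 is available but not opened, probability 8/9; weight (1/3)·(8/9) = 8/27.
The weights sum to 17/27.
So P(the prize voucher in locker 1 | the attendant opened locker 2) = (1/3) / (17/27) = 9/17.

9/17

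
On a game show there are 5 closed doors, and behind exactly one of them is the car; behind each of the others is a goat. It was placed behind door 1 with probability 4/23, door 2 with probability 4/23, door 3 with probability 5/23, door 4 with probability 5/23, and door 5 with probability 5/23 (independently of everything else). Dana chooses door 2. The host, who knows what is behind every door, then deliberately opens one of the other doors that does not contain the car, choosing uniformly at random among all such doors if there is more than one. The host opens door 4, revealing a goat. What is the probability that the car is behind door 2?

3/17

Apply Bayes' rule, conditioning on where the car actually is.
If it is behind door 1 (prior 4/23): the host has 3 equally likely choices, so probability 1/3; weight (4/23)·(1/3) = 4/69.
If it is behind door 2 (prior 4/23): the host has 4 equally likely choices, so probability 1/4; weight (4/23)·(1/4) = 1/23.
If it is behind either of doors 3 and 5 (prior 5/23 each): the host has 3 equally likely choices, so probability 1/3; weight (5/23)·(1/3) = 5/69 each.
If it is behind door 4 (prior 5/23): the host opened door 4, so this case is ruled out; weight (5/23)·0 = 0.
The weights sum to 17/69.
So P(the car behind door 2 | the host opened door 4) = (1/23) / (17/69) = 3/17.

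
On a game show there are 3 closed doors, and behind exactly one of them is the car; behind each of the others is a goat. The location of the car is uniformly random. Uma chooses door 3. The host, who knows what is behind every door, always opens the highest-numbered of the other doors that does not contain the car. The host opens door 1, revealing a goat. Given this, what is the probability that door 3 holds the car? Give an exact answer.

0

Condition on the true location of the car.
If it is behind door 1 (prior 1/3): the host opened door 1, so this case is ruled out; weight (1/3)·0 = 0.
If it is behind door 2 (prior 1/3): door 1 is the highest-numbered option available, probability 1; weight (1/3)·1 = 1/3.
If it is behind door 3 (prior 1/3): the host would have opened door 2 instead, probability 0; weight (1/3)·0 = 0.
The weights sum to 1/3.
So P(the car behind door 3 | the host opened door 1) = 0 / (1/3) = 0.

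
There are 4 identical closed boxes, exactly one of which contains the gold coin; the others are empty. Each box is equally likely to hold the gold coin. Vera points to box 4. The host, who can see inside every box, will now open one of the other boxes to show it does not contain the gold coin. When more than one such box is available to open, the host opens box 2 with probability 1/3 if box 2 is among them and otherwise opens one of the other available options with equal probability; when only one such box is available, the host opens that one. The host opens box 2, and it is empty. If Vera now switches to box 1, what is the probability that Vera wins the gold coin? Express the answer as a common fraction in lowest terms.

Condition on the true location of the gold coin.
If it is in any of boxes 1, 3, and 4 (prior 1/4 each): box 2 is available, opened with probability 1/3; weight (1/4)·(1/3) = 1/12 each.
If it is in box 2 (prior 1/4): the host opened box 2, so this case is ruled out; weight (1/4)·0 = 0.
The weights sum to 1/4.
So P(the gold coin in box 1 | the host opened box 2) = (1/12) / (1/4) = 1/3.

1/3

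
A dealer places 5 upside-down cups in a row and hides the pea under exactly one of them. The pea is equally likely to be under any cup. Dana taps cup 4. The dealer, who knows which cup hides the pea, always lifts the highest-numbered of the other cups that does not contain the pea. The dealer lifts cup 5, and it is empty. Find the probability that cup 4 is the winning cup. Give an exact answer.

1/4

Condition on the true location of the pea.
If it is under any of cups 1, 2, 3, and 4 (prior 1/5 each): cup 5 is the highest-numbered option available, probability 1; weight (1/5)·1 = 1/5 each.
If it is under cup 5 (prior 1/5): the dealer opened cup 5, so this case is ruled out; weight (1/5)·0 = 0.
The weights sum to 4/5.
So P(the pea under cup 4 | the dealer opened cup 5) = (1/5) / (4/5) = 1/4.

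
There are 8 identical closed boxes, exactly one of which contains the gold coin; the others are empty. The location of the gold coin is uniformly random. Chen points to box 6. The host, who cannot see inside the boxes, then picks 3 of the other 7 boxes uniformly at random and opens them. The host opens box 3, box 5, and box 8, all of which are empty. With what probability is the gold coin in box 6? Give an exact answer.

Apply Bayes' rule, conditioning on where the gold coin actually is.
If it is in any of boxes 1, 2, 4, 6, and 7 (prior 1/8 each): the host picks exactly this set with probability 1/35 regardless, and none is the prize; weight (1/8)·(1/35) = 1/280 each.
If it is in any of boxes 3, 5, and 8 (prior 1/8 each): that box was opened and seen not to hold the prize — ruled out; weight (1/8)·0 = 0 each.
The weights sum to 1/56.
So P(the gold coin in box 6 | the host opened box 3, box 5, and box 8) = (1/280) / (1/56) = 1/5.

1/5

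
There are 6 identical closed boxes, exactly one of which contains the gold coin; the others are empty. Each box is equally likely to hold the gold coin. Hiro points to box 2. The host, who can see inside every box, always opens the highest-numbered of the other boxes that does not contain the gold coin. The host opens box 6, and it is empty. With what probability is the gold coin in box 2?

Consider each possible location of the gold coin in turn.
If it is in any of boxes 1, 2, 3, 4, and 5 (prior 1/6 each): box 6 is the highest-numbered option available, probability 1; weight (1/6)·1 = 1/6 each.
If it is in box 6 (prior 1/6): the host opened box 6, so this case is ruled out; weight (1/6)·0 = 0.
The weights sum to 5/6.
So P(the gold coin in box 2 | the host opened box 6) = (1/6) / (5/6) = 1/5.

1/5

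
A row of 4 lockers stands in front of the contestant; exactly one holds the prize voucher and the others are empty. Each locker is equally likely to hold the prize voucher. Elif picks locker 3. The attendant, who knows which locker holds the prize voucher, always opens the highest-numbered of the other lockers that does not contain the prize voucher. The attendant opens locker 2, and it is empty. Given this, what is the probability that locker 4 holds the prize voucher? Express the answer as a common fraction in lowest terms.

Condition on the true location of the prize voucher.
If it is in either of lockers 1 and 3 (prior 1/4 each): the attendant would have opened locker 4 instead, probability 0; weight (1/4)·0 = 0 each.
If it is in locker 2 (prior 1/4): the attendant opened locker 2, so this case is ruled out; weight (1/4)·0 = 0.
If it is in locker 4 (prior 1/4): locker 2 is the highest-numbered option available, probability 1; weight (1/4)·1 = 1/4.
The weights sum to 1/4.
So P(the prize voucher in locker 4 | the attendant opened locker 2) = (1/4) / (1/4) = 1.

1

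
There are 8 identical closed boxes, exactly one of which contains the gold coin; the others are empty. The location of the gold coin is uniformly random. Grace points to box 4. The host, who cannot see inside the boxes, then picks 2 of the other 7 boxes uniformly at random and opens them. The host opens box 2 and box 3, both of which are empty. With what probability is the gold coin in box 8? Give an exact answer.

Because the host chose which boxes to open without knowing where the gold coin is, the choice is independent of the prize location. Learning that none of the 2 opened boxes holds the gold coin simply rules out those 2 locations and leaves the remaining 6 boxes still equally likely by symmetry.
So P(the gold coin in box 8) = 1/6.

1/6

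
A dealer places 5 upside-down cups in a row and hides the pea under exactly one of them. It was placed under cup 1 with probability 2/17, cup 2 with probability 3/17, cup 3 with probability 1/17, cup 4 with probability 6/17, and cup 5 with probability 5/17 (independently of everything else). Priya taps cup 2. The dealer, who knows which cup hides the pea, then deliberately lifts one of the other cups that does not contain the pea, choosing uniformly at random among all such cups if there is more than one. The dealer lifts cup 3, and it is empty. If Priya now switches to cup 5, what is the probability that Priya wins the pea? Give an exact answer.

Consider each possible location of the pea in turn.
If it is under cup 1 (prior 2/17): the dealer has 3 equally likely choices, so probability 1/3; weight (2/17)·(1/3) = 2/51.
If it is under cup 2 (prior 3/17): the dealer has 4 equally likely choices, so probability 1/4; weight (3/17)·(1/4) = 3/68.
If it is under cup 3 (prior 1/17): the dealer opened cup 3, so this case is ruled out; weight (1/17)·0 = 0.
If it is under cup 4 (prior 6/17): the dealer has 3 equally likely choices, so probability 1/3; weight (6/17)·(1/3) = 2/17.
If it is under cup 5 (prior 5/17): the dealer has 3 equally likely choices, so probability 1/3; weight (5/17)·(1/3) = 5/51.
The weights sum to 61/204.
So P(the pea under cup 5 | the dealer opened cup 3) = (5/51) / (61/204) = 20/61.

20/61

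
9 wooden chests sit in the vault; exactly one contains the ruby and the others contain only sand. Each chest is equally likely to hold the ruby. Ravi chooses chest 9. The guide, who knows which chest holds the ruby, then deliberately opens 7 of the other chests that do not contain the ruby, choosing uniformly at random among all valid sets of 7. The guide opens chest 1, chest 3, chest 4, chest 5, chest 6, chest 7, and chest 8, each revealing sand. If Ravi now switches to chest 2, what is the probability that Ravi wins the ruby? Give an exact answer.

8/9

Consider each possible location of the ruby in turn.
If it is in any of chests 1, 3, 4, 5, 6, 7, and 8 (prior 1/9 each): that chest was opened and seen not to hold the prize — ruled out; weight (1/9)·0 = 0 each.
If it is in chest 2 (prior 1/9): the guide has no choice, probability 1; weight (1/9)·1 = 1/9.
If it is in chest 9 (prior 1/9): the guide has 8 equally likely choices, so probability 1/8; weight (1/9)·(1/8) = 1/72.
The weights sum to 1/8.
So P(the ruby in chest 2 | the guide opened chest 1, chest 3, chest 4, chest 5, chest 6, chest 7, and chest 8) = (1/9) / (1/8) = 8/9.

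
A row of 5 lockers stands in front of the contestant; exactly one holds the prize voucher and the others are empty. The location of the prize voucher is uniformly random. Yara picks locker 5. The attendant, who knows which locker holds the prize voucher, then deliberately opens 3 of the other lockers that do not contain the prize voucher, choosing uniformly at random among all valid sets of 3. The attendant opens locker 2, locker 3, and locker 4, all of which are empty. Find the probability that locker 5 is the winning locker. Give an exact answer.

1/5

Consider each possible location of the prize voucher in turn.
If it is in locker 1 (prior 1/5): the attendant has no choice, probability 1; weight (1/5)·1 = 1/5.
If it is in any of lockers 2, 3, and 4 (prior 1/5 each): that locker was opened and seen not to hold the prize — ruled out; weight (1/5)·0 = 0 each.
If it is in locker 5 (prior 1/5): the attendant has 4 equally likely choices, so probability 1/4; weight (1/5)·(1/4) = 1/20.
The weights sum to 1/4.
So P(the prize voucher in locker 5 | the attendant opened locker 2, locker 3, and locker 4) = (1/20) / (1/4) = 1/5.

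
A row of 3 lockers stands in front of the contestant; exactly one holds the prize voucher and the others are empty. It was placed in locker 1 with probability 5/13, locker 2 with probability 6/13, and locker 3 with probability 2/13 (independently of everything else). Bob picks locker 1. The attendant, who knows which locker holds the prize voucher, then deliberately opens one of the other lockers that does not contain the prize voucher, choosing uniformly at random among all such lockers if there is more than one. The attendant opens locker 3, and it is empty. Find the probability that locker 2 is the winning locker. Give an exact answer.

12/17

Consider each possible location of the prize voucher in turn.
If it is in locker 1 (prior 5/13): the attendant has 2 equally likely choices, so probability 1/2; weight (5/13)·(1/2) = 5/26.
If it is in locker 2 (prior 6/13): the attendant has no choice, probability 1; weight (6/13)·1 = 6/13.
If it is in locker 3 (prior 2/13): the attendant opened locker 3, so this case is ruled out; weight (2/13)·0 = 0.
The weights sum to 17/26.
So P(the prize voucher in locker 2 | the attendant opened locker 3) = (6/13) / (17/26) = 12/17.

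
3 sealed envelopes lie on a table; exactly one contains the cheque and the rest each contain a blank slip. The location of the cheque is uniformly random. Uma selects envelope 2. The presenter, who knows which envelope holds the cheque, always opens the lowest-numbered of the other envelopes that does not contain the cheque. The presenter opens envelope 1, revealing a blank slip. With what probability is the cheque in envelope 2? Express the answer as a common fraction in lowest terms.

Consider each possible location of the cheque in turn.
If it is in envelope 1 (prior 1/3): the presenter opened envelope 1, so this case is ruled out; weight (1/3)·0 = 0.
If it is in either of envelopes 2 and 3 (prior 1/3 each): envelope 1 is the lowest-numbered option available, probability 1; weight (1/3)·1 = 1/3 each.
The weights sum to 2/3.
So P(the cheque in envelope 2 | the presenter opened envelope 1) = (1/3) / (2/3) = 1/2.

1/2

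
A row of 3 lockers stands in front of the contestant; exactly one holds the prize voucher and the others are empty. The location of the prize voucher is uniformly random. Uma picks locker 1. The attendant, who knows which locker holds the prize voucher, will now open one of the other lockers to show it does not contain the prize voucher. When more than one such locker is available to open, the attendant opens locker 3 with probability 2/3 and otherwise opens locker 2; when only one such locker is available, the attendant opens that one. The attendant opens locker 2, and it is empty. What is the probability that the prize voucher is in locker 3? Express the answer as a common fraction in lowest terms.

Condition on the true location of the prize voucher.
If it is in locker 1 (prior 1/3): locker 3 is available but not opened, probability 1/3; weight (1/3)·(1/3) = 1/9.
If it is in locker 2 (prior 1/3): the attendant opened locker 2, so this case is ruled out; weight (1/3)·0 = 0.
If it is in locker 3 (prior 1/3): only locker 2 is available, probability 1; weight (1/3)·1 = 1/3.
The weights sum to 4/9.
So P(the prize voucher in locker 3 | the attendant opened locker 2) = (1/3) / (4/9) = 3/4.

3/4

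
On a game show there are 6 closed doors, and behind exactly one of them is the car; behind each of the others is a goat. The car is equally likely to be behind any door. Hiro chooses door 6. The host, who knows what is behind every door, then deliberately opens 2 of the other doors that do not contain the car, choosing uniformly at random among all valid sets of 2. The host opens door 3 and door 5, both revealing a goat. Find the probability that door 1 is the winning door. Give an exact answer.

5/18

Apply Bayes' rule, conditioning on where the car actually is.
If it is behind any of doors 1, 2, and 4 (prior 1/6 each): the host has 6 equally likely choices, so probability 1/6; weight (1/6)·(1/6) = 1/36 each.
If it is behind either of doors 3 and 5 (prior 1/6 each): that door was opened and seen not to hold the prize — ruled out; weight (1/6)·0 = 0 each.
If it is behind door 6 (prior 1/6): the host has 10 equally likely choices, so probability 1/10; weight (1/6)·(1/10) = 1/60.
The weights sum to 1/10.
So P(the car behind door 1 | the host opened door 3 and door 5) = (1/36) / (1/10) = 5/18.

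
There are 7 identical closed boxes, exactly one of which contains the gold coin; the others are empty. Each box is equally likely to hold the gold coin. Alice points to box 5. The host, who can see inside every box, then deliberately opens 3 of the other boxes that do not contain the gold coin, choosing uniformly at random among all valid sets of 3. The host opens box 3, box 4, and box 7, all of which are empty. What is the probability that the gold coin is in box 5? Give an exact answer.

Condition on the true location of the gold coin.
If it is in any of boxes 1, 2, and 6 (prior 1/7 each): the host has 10 equally likely choices, so probability 1/10; weight (1/7)·(1/10) = 1/70 each.
If it is in any of boxes 3, 4, and 7 (prior 1/7 each): that box was opened and seen not to hold the prize — ruled out; weight (1/7)·0 = 0 each.
If it is in box 5 (prior 1/7): the host has 20 equally likely choices, so probability 1/20; weight (1/7)·(1/20) = 1/140.
The weights sum to 1/20.
So P(the gold coin in box 5 | the host opened box 3, box 4, and box 7) = (1/140) / (1/20) = 1/7.

1/7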